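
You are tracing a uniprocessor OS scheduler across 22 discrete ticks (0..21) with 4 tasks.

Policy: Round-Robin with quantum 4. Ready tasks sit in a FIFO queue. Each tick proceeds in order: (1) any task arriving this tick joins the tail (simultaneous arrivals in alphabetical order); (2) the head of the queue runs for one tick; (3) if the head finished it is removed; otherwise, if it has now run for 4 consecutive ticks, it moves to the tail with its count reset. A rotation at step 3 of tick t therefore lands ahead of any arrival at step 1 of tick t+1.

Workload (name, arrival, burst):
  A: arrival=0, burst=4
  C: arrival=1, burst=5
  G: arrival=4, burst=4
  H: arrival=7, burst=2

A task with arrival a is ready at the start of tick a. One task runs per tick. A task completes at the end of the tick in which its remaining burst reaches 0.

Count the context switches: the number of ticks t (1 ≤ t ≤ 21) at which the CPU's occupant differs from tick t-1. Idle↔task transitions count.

t=0: queue=[A] q_used=0 → run A
t=1: queue=[A,C] q_used=1 → run A
t=2: queue=[A,C] q_used=2 → run A
t=3: queue=[A,C] q_used=3 → run A
t=4: queue=[C,G] q_used=0 → run C
t=5: queue=[C,G] q_used=1 → run C
t=6: queue=[C,G] q_used=2 → run C
t=7: queue=[C,G,H] q_used=3 → run C
t=8: queue=[G,H,C] q_used=0 → run G
t=9: queue=[G,H,C] q_used=1 → run G
t=10: queue=[G,H,C] q_used=2 → run G
t=11: queue=[G,H,C] q_used=3 → run G
t=12: queue=[H,C] q_used=0 → run H
t=13: queue=[H,C] q_used=1 → run H
t=14: queue=[C] q_used=0 → run C
t=15: (idle)
t=16: (idle)
t=17: (idle)
t=18: (idle)
t=19: (idle)
t=20: (idle)
t=21: (idle)

context switches = 5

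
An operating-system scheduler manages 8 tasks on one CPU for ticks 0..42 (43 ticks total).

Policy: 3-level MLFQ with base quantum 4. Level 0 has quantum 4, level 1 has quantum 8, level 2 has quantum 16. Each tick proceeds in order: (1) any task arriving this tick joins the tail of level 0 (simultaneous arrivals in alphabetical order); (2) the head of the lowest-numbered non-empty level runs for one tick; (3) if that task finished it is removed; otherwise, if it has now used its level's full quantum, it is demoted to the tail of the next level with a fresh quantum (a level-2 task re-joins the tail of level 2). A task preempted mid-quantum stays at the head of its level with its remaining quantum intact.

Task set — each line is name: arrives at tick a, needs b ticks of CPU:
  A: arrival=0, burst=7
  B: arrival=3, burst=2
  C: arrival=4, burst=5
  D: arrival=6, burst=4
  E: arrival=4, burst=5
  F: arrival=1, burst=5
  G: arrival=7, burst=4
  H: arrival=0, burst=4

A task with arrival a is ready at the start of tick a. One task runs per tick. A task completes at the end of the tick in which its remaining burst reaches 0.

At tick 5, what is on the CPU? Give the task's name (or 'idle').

running at tick 5 = H

t=0: L0/L1/L2 = AH/-/- → run A
t=1: L0/L1/L2 = AHF/-/- → run A
t=2: L0/L1/L2 = AHF/-/- → run A
t=3: L0/L1/L2 = AHFB/-/- → run A
t=4: L0/L1/L2 = HFBCE/A/- → run H
t=5: L0/L1/L2 = HFBCE/A/- → run H
t=6: L0/L1/L2 = HFBCED/A/- → run H
t=7: L0/L1/L2 = HFBCEDG/A/- → run H
t=8: L0/L1/L2 = FBCEDG/A/- → run F
t=9: L0/L1/L2 = FBCEDG/A/- → run F
t=10: L0/L1/L2 = FBCEDG/A/- → run F
t=11: L0/L1/L2 = FBCEDG/A/- → run F
t=12: L0/L1/L2 = BCEDG/AF/- → run B
t=13: L0/L1/L2 = BCEDG/AF/- → run B
t=14: L0/L1/L2 = CEDG/AF/- → run C
t=15: L0/L1/L2 = CEDG/AF/- → run C
t=16: L0/L1/L2 = CEDG/AF/- → run C
t=17: L0/L1/L2 = CEDG/AF/- → run C
t=18: L0/L1/L2 = EDG/AFC/- → run E
t=19: L0/L1/L2 = EDG/AFC/- → run E
t=20: L0/L1/L2 = EDG/AFC/- → run E
t=21: L0/L1/L2 = EDG/AFC/- → run E
t=22: L0/L1/L2 = DG/AFCE/- → run D
t=23: L0/L1/L2 = DG/AFCE/- → run D
t=24: L0/L1/L2 = DG/AFCE/- → run D
t=25: L0/L1/L2 = DG/AFCE/- → run D
t=26: L0/L1/L2 = G/AFCE/- → run G
t=27: L0/L1/L2 = G/AFCE/- → run G
t=28: L0/L1/L2 = G/AFCE/- → run G
t=29: L0/L1/L2 = G/AFCE/- → run G
t=30: L0/L1/L2 = -/AFCE/- → run A
t=31: L0/L1/L2 = -/AFCE/- → run A
t=32: L0/L1/L2 = -/AFCE/- → run A
t=33: L0/L1/L2 = -/FCE/- → run F
t=34: L0/L1/L2 = -/CE/- → run C
t=35: L0/L1/L2 = -/E/- → run E
t=36: (idle)
t=37: (idle)
t=38: (idle)
t=39: (idle)
t=40: (idle)
t=41: (idle)
t=42: (idle)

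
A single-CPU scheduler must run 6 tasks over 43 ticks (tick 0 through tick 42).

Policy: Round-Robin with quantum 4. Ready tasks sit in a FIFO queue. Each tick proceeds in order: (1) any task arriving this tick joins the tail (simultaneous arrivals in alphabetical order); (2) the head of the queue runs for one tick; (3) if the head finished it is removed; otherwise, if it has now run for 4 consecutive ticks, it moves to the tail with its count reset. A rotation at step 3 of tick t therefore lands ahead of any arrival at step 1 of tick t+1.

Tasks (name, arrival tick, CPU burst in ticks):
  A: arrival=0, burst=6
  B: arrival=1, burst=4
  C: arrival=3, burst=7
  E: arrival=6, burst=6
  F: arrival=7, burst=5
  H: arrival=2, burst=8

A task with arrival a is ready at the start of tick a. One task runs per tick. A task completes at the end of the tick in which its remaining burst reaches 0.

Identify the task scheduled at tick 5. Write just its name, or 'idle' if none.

running at tick 5 = B

t=0: queue=[A] q_used=0 → run A
t=1: queue=[A,B] q_used=1 → run A
t=2: queue=[A,B,H] q_used=2 → run A
t=3: queue=[A,B,H,C] q_used=3 → run A
t=4: queue=[B,H,C,A] q_used=0 → run B
t=5: queue=[B,H,C,A] q_used=1 → run B
t=6: queue=[B,H,C,A,E] q_used=2 → run B
t=7: queue=[B,H,C,A,E,F] q_used=3 → run B
t=8: queue=[H,C,A,E,F] q_used=0 → run H
t=9: queue=[H,C,A,E,F] q_used=1 → run H
t=10: queue=[H,C,A,E,F] q_used=2 → run H
t=11: queue=[H,C,A,E,F] q_used=3 → run H
t=12: queue=[C,A,E,F,H] q_used=0 → run C
t=13: queue=[C,A,E,F,H] q_used=1 → run C
t=14: queue=[C,A,E,F,H] q_used=2 → run C
t=15: queue=[C,A,E,F,H] q_used=3 → run C
t=16: queue=[A,E,F,H,C] q_used=0 → run A
t=17: queue=[A,E,F,H,C] q_used=1 → run A
t=18: queue=[E,F,H,C] q_used=0 → run E
t=19: queue=[E,F,H,C] q_used=1 → run E
t=20: queue=[E,F,H,C] q_used=2 → run E
t=21: queue=[E,F,H,C] q_used=3 → run E
t=22: queue=[F,H,C,E] q_used=0 → run F
t=23: queue=[F,H,C,E] q_used=1 → run F
t=24: queue=[F,H,C,E] q_used=2 → run F
t=25: queue=[F,H,C,E] q_used=3 → run F
t=26: queue=[H,C,E,F] q_used=0 → run H
t=27: queue=[H,C,E,F] q_used=1 → run H
t=28: queue=[H,C,E,F] q_used=2 → run H
t=29: queue=[H,C,E,F] q_used=3 → run H
t=30: queue=[C,E,F] q_used=0 → run C
t=31: queue=[C,E,F] q_used=1 → run C
t=32: queue=[C,E,F] q_used=2 → run C
t=33: queue=[E,F] q_used=0 → run E
t=34: queue=[E,F] q_used=1 → run E
t=35: queue=[F] q_used=0 → run F
t=36: (idle)
t=37: (idle)
t=38: (idle)
t=39: (idle)
t=40: (idle)
t=41: (idle)
t=42: (idle)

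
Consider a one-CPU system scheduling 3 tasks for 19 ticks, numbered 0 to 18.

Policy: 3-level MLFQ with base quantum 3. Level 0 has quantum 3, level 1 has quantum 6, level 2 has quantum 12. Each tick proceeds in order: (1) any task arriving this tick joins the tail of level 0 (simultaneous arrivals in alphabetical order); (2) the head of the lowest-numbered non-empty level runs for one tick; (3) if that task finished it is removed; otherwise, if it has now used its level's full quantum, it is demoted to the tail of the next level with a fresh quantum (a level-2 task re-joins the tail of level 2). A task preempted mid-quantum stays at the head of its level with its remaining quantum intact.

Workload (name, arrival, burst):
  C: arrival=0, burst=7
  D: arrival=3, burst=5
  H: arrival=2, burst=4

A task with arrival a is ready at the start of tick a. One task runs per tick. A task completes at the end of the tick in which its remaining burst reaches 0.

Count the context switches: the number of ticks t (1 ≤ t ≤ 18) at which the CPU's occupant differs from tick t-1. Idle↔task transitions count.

t=0: L0/L1/L2 = C/-/- → run C
t=1: L0/L1/L2 = C/-/- → run C
t=2: L0/L1/L2 = CH/-/- → run C
t=3: L0/L1/L2 = HD/C/- → run H
t=4: L0/L1/L2 = HD/C/- → run H
t=5: L0/L1/L2 = HD/C/- → run H
t=6: L0/L1/L2 = D/CH/- → run D
t=7: L0/L1/L2 = D/CH/- → run D
t=8: L0/L1/L2 = D/CH/- → run D
t=9: L0/L1/L2 = -/CHD/- → run C
t=10: L0/L1/L2 = -/CHD/- → run C
t=11: L0/L1/L2 = -/CHD/- → run C
t=12: L0/L1/L2 = -/CHD/- → run C
t=13: L0/L1/L2 = -/HD/- → run H
t=14: L0/L1/L2 = -/D/- → run D
t=15: L0/L1/L2 = -/D/- → run D
t=16: (idle)
t=17: (idle)
t=18: (idle)

context switches = 6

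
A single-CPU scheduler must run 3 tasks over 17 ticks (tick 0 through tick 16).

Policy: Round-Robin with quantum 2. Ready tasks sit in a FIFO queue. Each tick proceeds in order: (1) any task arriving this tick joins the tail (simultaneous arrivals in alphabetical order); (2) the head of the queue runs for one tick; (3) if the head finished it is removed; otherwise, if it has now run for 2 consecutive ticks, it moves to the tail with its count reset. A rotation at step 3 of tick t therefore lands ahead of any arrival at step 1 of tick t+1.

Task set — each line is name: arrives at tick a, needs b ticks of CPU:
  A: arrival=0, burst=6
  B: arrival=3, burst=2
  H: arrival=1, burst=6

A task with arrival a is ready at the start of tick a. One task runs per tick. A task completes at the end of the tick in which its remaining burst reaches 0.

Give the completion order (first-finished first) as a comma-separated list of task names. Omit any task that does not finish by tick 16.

completion order = B, A, H

t=0: queue=[A] q_used=0 → run A
t=1: queue=[A,H] q_used=1 → run A
t=2: queue=[H,A] q_used=0 → run H
t=3: queue=[H,A,B] q_used=1 → run H
t=4: queue=[A,B,H] q_used=0 → run A
t=5: queue=[A,B,H] q_used=1 → run A
t=6: queue=[B,H,A] q_used=0 → run B
t=7: queue=[B,H,A] q_used=1 → run B
t=8: queue=[H,A] q_used=0 → run H
t=9: queue=[H,A] q_used=1 → run H
t=10: queue=[A,H] q_used=0 → run A
t=11: queue=[A,H] q_used=1 → run A
t=12: queue=[H] q_used=0 → run H
t=13: queue=[H] q_used=1 → run H
t=14: (idle)
t=15: (idle)
t=16: (idle)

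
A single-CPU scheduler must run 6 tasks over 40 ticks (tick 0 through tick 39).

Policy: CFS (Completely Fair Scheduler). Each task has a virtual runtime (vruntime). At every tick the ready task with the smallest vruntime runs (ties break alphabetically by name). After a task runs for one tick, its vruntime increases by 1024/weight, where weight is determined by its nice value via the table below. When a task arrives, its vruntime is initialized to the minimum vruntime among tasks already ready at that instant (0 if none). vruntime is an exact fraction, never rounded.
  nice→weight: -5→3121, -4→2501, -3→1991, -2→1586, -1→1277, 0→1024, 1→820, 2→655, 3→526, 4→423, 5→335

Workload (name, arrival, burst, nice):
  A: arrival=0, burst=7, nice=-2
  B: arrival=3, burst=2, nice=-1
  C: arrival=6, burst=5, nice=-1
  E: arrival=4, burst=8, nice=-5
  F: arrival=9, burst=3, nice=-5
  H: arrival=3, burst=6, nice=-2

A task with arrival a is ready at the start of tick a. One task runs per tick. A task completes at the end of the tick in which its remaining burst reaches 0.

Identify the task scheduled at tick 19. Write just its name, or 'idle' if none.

t=0: vr[A=0] → run A
t=1: vr[A=512/793] → run A
t=2: vr[A=1024/793] → run A
t=3: vr[A=1536/793 B=1536/793 H=1536/793] → run A
t=4: vr[A=2048/793 B=1536/793 E=1536/793 H=1536/793] → run B
t=5: vr[A=2048/793 B=2773504/1012661 E=1536/793 H=1536/793] → run E
t=6: vr[A=2048/793 B=2773504/1012661 C=1536/793 E=5605888/2474953 H=1536/793] → run C
t=7: vr[A=2048/793 B=2773504/1012661 C=2773504/1012661 E=5605888/2474953 H=1536/793] → run H
t=8: vr[A=2048/793 B=2773504/1012661 C=2773504/1012661 E=5605888/2474953 H=2048/793] → run E
t=9: vr[A=2048/793 B=2773504/1012661 C=2773504/1012661 E=6417920/2474953 F=2048/793 H=2048/793] → run A
t=10: vr[A=2560/793 B=2773504/1012661 C=2773504/1012661 E=6417920/2474953 F=2048/793 H=2048/793] → run F
t=11: vr[A=2560/793 B=2773504/1012661 C=2773504/1012661 E=6417920/2474953 F=7203840/2474953 H=2048/793] → run H
t=12: vr[A=2560/793 B=2773504/1012661 C=2773504/1012661 E=6417920/2474953 F=7203840/2474953 H=2560/793] → run E
t=13: vr[A=2560/793 B=2773504/1012661 C=2773504/1012661 E=7229952/2474953 F=7203840/2474953 H=2560/793] → run B
t=14: vr[A=2560/793 C=2773504/1012661 E=7229952/2474953 F=7203840/2474953 H=2560/793] → run C
t=15: vr[A=2560/793 C=3585536/1012661 E=7229952/2474953 F=7203840/2474953 H=2560/793] → run F
t=16: vr[A=2560/793 C=3585536/1012661 E=7229952/2474953 F=8015872/2474953 H=2560/793] → run E
t=17: vr[A=2560/793 C=3585536/1012661 E=8041984/2474953 F=8015872/2474953 H=2560/793] → run A
t=18: vr[A=3072/793 C=3585536/1012661 E=8041984/2474953 F=8015872/2474953 H=2560/793] → run H
t=19: vr[A=3072/793 C=3585536/1012661 E=8041984/2474953 F=8015872/2474953 H=3072/793] → run F
t=20: vr[A=3072/793 C=3585536/1012661 E=8041984/2474953 H=3072/793] → run E
t=21: vr[A=3072/793 C=3585536/1012661 E=8854016/2474953 H=3072/793] → run C
t=22: vr[A=3072/793 C=4397568/1012661 E=8854016/2474953 H=3072/793] → run E
t=23: vr[A=3072/793 C=4397568/1012661 E=9666048/2474953 H=3072/793] → run A
t=24: vr[C=4397568/1012661 E=9666048/2474953 H=3072/793] → run H
t=25: vr[C=4397568/1012661 E=9666048/2474953 H=3584/793] → run E
t=26: vr[C=4397568/1012661 E=10478080/2474953 H=3584/793] → run E
t=27: vr[C=4397568/1012661 H=3584/793] → run C
t=28: vr[C=5209600/1012661 H=3584/793] → run H
t=29: vr[C=5209600/1012661 H=4096/793] → run C
t=30: vr[H=4096/793] → run H
t=31: (idle)
t=32: (idle)
t=33: (idle)
t=34: (idle)
t=35: (idle)
t=36: (idle)
t=37: (idle)
t=38: (idle)
t=39: (idle)

running at tick 19 = F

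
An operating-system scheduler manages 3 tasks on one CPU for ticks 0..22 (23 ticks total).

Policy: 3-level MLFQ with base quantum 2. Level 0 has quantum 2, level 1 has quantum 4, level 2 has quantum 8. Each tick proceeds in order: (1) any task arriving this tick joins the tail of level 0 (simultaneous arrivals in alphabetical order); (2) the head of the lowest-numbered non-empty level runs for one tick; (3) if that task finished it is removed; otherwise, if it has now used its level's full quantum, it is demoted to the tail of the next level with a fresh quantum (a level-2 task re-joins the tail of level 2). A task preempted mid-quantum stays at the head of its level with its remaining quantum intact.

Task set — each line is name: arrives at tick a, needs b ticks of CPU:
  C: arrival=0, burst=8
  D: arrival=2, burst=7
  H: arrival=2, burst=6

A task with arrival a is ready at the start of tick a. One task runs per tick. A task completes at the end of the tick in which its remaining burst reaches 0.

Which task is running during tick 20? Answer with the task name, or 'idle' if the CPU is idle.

running at tick 20 = D

t=0: L0/L1/L2 = C/-/- → run C
t=1: L0/L1/L2 = C/-/- → run C
t=2: L0/L1/L2 = DH/C/- → run D
t=3: L0/L1/L2 = DH/C/- → run D
t=4: L0/L1/L2 = H/CD/- → run H
t=5: L0/L1/L2 = H/CD/- → run H
t=6: L0/L1/L2 = -/CDH/- → run C
t=7: L0/L1/L2 = -/CDH/- → run C
t=8: L0/L1/L2 = -/CDH/- → run C
t=9: L0/L1/L2 = -/CDH/- → run C
t=10: L0/L1/L2 = -/DH/C → run D
t=11: L0/L1/L2 = -/DH/C → run D
t=12: L0/L1/L2 = -/DH/C → run D
t=13: L0/L1/L2 = -/DH/C → run D
t=14: L0/L1/L2 = -/H/CD → run H
t=15: L0/L1/L2 = -/H/CD → run H
t=16: L0/L1/L2 = -/H/CD → run H
t=17: L0/L1/L2 = -/H/CD → run H
t=18: L0/L1/L2 = -/-/CD → run C
t=19: L0/L1/L2 = -/-/CD → run C
t=20: L0/L1/L2 = -/-/D → run D
t=21: (idle)
t=22: (idle)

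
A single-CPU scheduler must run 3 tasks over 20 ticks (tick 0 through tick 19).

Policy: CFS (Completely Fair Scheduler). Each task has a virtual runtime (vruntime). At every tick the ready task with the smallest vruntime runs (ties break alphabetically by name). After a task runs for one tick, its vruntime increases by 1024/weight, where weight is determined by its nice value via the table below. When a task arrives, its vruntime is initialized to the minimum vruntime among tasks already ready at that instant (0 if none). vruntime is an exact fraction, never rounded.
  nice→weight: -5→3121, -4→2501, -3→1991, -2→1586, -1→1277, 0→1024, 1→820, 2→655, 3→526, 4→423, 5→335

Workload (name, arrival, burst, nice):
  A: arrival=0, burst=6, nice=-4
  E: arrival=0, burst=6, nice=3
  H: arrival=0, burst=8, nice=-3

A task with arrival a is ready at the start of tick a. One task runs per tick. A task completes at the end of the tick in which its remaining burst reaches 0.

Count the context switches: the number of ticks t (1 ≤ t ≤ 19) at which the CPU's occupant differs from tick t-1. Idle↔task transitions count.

t=0: vr[A=0 E=0 H=0] → run A
t=1: vr[A=1024/2501 E=0 H=0] → run E
t=2: vr[A=1024/2501 E=512/263 H=0] → run H
t=3: vr[A=1024/2501 E=512/263 H=1024/1991] → run A
t=4: vr[A=2048/2501 E=512/263 H=1024/1991] → run H
t=5: vr[A=2048/2501 E=512/263 H=2048/1991] → run A
t=6: vr[A=3072/2501 E=512/263 H=2048/1991] → run H
t=7: vr[A=3072/2501 E=512/263 H=3072/1991] → run A
t=8: vr[A=4096/2501 E=512/263 H=3072/1991] → run H
t=9: vr[A=4096/2501 E=512/263 H=4096/1991] → run A
t=10: vr[A=5120/2501 E=512/263 H=4096/1991] → run E
t=11: vr[A=5120/2501 E=1024/263 H=4096/1991] → run A
t=12: vr[E=1024/263 H=4096/1991] → run H
t=13: vr[E=1024/263 H=5120/1991] → run H
t=14: vr[E=1024/263 H=6144/1991] → run H
t=15: vr[E=1024/263 H=7168/1991] → run H
t=16: vr[E=1024/263] → run E
t=17: vr[E=1536/263] → run E
t=18: vr[E=2048/263] → run E
t=19: vr[E=2560/263] → run E

context switches = 13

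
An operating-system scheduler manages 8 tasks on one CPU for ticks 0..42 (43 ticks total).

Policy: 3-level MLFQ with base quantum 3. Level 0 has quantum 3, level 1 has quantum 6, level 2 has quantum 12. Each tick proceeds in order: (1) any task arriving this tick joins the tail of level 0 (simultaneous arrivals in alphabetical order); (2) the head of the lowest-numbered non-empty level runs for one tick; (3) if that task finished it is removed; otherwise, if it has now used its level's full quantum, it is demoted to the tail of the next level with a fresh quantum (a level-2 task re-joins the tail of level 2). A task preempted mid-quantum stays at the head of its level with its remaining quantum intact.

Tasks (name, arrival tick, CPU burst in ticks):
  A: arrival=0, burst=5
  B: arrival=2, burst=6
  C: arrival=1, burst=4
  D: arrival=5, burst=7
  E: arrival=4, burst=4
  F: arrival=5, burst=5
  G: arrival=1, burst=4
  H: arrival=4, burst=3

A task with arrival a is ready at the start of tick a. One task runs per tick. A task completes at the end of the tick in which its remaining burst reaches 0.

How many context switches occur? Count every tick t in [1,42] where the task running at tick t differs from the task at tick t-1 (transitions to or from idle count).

t=0: L0/L1/L2 = A/-/- → run A
t=1: L0/L1/L2 = ACG/-/- → run A
t=2: L0/L1/L2 = ACGB/-/- → run A
t=3: L0/L1/L2 = CGB/A/- → run C
t=4: L0/L1/L2 = CGBEH/A/- → run C
t=5: L0/L1/L2 = CGBEHDF/A/- → run C
t=6: L0/L1/L2 = GBEHDF/AC/- → run G
t=7: L0/L1/L2 = GBEHDF/AC/- → run G
t=8: L0/L1/L2 = GBEHDF/AC/- → run G
t=9: L0/L1/L2 = BEHDF/ACG/- → run B
t=10: L0/L1/L2 = BEHDF/ACG/- → run B
t=11: L0/L1/L2 = BEHDF/ACG/- → run B
t=12: L0/L1/L2 = EHDF/ACGB/- → run E
t=13: L0/L1/L2 = EHDF/ACGB/- → run E
t=14: L0/L1/L2 = EHDF/ACGB/- → run E
t=15: L0/L1/L2 = HDF/ACGBE/- → run H
t=16: L0/L1/L2 = HDF/ACGBE/- → run H
t=17: L0/L1/L2 = HDF/ACGBE/- → run H
t=18: L0/L1/L2 = DF/ACGBE/- → run D
t=19: L0/L1/L2 = DF/ACGBE/- → run D
t=20: L0/L1/L2 = DF/ACGBE/- → run D
t=21: L0/L1/L2 = F/ACGBED/- → run F
t=22: L0/L1/L2 = F/ACGBED/- → run F
t=23: L0/L1/L2 = F/ACGBED/- → run F
t=24: L0/L1/L2 = -/ACGBEDF/- → run A
t=25: L0/L1/L2 = -/ACGBEDF/- → run A
t=26: L0/L1/L2 = -/CGBEDF/- → run C
t=27: L0/L1/L2 = -/GBEDF/- → run G
t=28: L0/L1/L2 = -/BEDF/- → run B
t=29: L0/L1/L2 = -/BEDF/- → run B
t=30: L0/L1/L2 = -/BEDF/- → run B
t=31: L0/L1/L2 = -/EDF/- → run E
t=32: L0/L1/L2 = -/DF/- → run D
t=33: L0/L1/L2 = -/DF/- → run D
t=34: L0/L1/L2 = -/DF/- → run D
t=35: L0/L1/L2 = -/DF/- → run D
t=36: L0/L1/L2 = -/F/- → run F
t=37: L0/L1/L2 = -/F/- → run F
t=38: (idle)
t=39: (idle)
t=40: (idle)
t=41: (idle)
t=42: (idle)

context switches = 15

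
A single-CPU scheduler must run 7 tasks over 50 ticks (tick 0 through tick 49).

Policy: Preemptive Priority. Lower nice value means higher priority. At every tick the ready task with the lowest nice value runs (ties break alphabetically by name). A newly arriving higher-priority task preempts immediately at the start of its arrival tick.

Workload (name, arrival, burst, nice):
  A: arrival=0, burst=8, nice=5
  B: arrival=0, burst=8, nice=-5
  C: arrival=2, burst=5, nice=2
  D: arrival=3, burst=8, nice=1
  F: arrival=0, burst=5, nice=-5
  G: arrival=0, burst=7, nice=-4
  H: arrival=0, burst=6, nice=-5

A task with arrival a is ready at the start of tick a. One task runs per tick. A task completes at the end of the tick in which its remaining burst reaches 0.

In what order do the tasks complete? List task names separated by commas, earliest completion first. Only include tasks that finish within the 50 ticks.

t=0: ready={A,B,F,G,H} → run B
t=1: ready={A,B,F,G,H} → run B
t=2: ready={A,B,C,F,G,H} → run B
t=3: ready={A,B,C,D,F,G,H} → run B
t=4: ready={A,B,C,D,F,G,H} → run B
t=5: ready={A,B,C,D,F,G,H} → run B
t=6: ready={A,B,C,D,F,G,H} → run B
t=7: ready={A,B,C,D,F,G,H} → run B
t=8: ready={A,C,D,F,G,H} → run F
t=9: ready={A,C,D,F,G,H} → run F
t=10: ready={A,C,D,F,G,H} → run F
t=11: ready={A,C,D,F,G,H} → run F
t=12: ready={A,C,D,F,G,H} → run F
t=13: ready={A,C,D,G,H} → run H
t=14: ready={A,C,D,G,H} → run H
t=15: ready={A,C,D,G,H} → run H
t=16: ready={A,C,D,G,H} → run H
t=17: ready={A,C,D,G,H} → run H
t=18: ready={A,C,D,G,H} → run H
t=19: ready={A,C,D,G} → run G
t=20: ready={A,C,D,G} → run G
t=21: ready={A,C,D,G} → run G
t=22: ready={A,C,D,G} → run G
t=23: ready={A,C,D,G} → run G
t=24: ready={A,C,D,G} → run G
t=25: ready={A,C,D,G} → run G
t=26: ready={A,C,D} → run D
t=27: ready={A,C,D} → run D
t=28: ready={A,C,D} → run D
t=29: ready={A,C,D} → run D
t=30: ready={A,C,D} → run D
t=31: ready={A,C,D} → run D
t=32: ready={A,C,D} → run D
t=33: ready={A,C,D} → run D
t=34: ready={A,C} → run C
t=35: ready={A,C} → run C
t=36: ready={A,C} → run C
t=37: ready={A,C} → run C
t=38: ready={A,C} → run C
t=39: ready={A} → run A
t=40: ready={A} → run A
t=41: ready={A} → run A
t=42: ready={A} → run A
t=43: ready={A} → run A
t=44: ready={A} → run A
t=45: ready={A} → run A
t=46: ready={A} → run A
t=47: (idle)
t=48: (idle)
t=49: (idle)

completion order = B, F, H, G, D, C, A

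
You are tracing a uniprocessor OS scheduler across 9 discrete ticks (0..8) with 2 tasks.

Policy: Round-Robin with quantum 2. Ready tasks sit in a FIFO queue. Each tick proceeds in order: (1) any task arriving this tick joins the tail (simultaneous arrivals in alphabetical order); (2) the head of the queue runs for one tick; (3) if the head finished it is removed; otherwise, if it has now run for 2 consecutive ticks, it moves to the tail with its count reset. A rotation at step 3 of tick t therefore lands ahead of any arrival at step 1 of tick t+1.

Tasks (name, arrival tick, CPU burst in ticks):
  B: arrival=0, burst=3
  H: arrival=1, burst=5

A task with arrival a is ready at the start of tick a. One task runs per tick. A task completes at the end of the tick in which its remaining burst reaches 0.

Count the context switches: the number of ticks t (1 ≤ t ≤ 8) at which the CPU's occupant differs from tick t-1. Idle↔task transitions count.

context switches = 4

t=0: queue=[B] q_used=0 → run B
t=1: queue=[B,H] q_used=1 → run B
t=2: queue=[H,B] q_used=0 → run H
t=3: queue=[H,B] q_used=1 → run H
t=4: queue=[B,H] q_used=0 → run B
t=5: queue=[H] q_used=0 → run H
t=6: queue=[H] q_used=1 → run H
t=7: queue=[H] q_used=0 → run H
t=8: (idle)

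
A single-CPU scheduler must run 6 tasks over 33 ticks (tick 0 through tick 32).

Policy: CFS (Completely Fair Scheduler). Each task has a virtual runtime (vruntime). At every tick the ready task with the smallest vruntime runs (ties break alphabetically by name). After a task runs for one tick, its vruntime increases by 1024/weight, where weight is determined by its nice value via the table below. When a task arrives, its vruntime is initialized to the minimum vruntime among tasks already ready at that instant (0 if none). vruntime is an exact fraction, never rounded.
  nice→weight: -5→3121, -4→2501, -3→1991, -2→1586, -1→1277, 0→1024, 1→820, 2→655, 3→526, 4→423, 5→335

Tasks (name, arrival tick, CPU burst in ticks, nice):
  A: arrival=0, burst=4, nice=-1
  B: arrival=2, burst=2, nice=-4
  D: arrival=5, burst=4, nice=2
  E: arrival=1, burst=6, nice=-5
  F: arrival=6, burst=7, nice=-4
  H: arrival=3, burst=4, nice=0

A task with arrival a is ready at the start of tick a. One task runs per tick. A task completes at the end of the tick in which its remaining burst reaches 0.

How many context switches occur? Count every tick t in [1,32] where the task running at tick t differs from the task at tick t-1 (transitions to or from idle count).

t=0: vr[A=0] → run A
t=1: vr[A=1024/1277 E=1024/1277] → run A
t=2: vr[A=2048/1277 B=1024/1277 E=1024/1277] → run B
t=3: vr[A=2048/1277 B=3868672/3193777 E=1024/1277 H=1024/1277] → run E
t=4: vr[A=2048/1277 B=3868672/3193777 E=4503552/3985517 H=1024/1277] → run H
t=5: vr[A=2048/1277 B=3868672/3193777 D=4503552/3985517 E=4503552/3985517 H=2301/1277] → run D
t=6: vr[A=2048/1277 B=3868672/3193777 D=7030995968/2610513635 E=4503552/3985517 F=4503552/3985517 H=2301/1277] → run E
t=7: vr[A=2048/1277 B=3868672/3193777 D=7030995968/2610513635 E=5811200/3985517 F=4503552/3985517 H=2301/1277] → run F
t=8: vr[A=2048/1277 B=3868672/3193777 D=7030995968/2610513635 E=5811200/3985517 F=15344552960/9967778017 H=2301/1277] → run B
t=9: vr[A=2048/1277 D=7030995968/2610513635 E=5811200/3985517 F=15344552960/9967778017 H=2301/1277] → run E
t=10: vr[A=2048/1277 D=7030995968/2610513635 E=7118848/3985517 F=15344552960/9967778017 H=2301/1277] → run F
t=11: vr[A=2048/1277 D=7030995968/2610513635 E=7118848/3985517 F=19425722368/9967778017 H=2301/1277] → run A
t=12: vr[A=3072/1277 D=7030995968/2610513635 E=7118848/3985517 F=19425722368/9967778017 H=2301/1277] → run E
t=13: vr[A=3072/1277 D=7030995968/2610513635 E=8426496/3985517 F=19425722368/9967778017 H=2301/1277] → run H
t=14: vr[A=3072/1277 D=7030995968/2610513635 E=8426496/3985517 F=19425722368/9967778017 H=3578/1277] → run F
t=15: vr[A=3072/1277 D=7030995968/2610513635 E=8426496/3985517 F=23506891776/9967778017 H=3578/1277] → run E
t=16: vr[A=3072/1277 D=7030995968/2610513635 E=9734144/3985517 F=23506891776/9967778017 H=3578/1277] → run F
t=17: vr[A=3072/1277 D=7030995968/2610513635 E=9734144/3985517 F=27588061184/9967778017 H=3578/1277] → run A
t=18: vr[D=7030995968/2610513635 E=9734144/3985517 F=27588061184/9967778017 H=3578/1277] → run E
t=19: vr[D=7030995968/2610513635 F=27588061184/9967778017 H=3578/1277] → run D
t=20: vr[D=11112165376/2610513635 F=27588061184/9967778017 H=3578/1277] → run F
t=21: vr[D=11112165376/2610513635 F=31669230592/9967778017 H=3578/1277] → run H
t=22: vr[D=11112165376/2610513635 F=31669230592/9967778017 H=4855/1277] → run F
t=23: vr[D=11112165376/2610513635 F=35750400000/9967778017 H=4855/1277] → run F
t=24: vr[D=11112165376/2610513635 H=4855/1277] → run H
t=25: vr[D=11112165376/2610513635] → run D
t=26: vr[D=15193334784/2610513635] → run D
t=27: (idle)
t=28: (idle)
t=29: (idle)
t=30: (idle)
t=31: (idle)
t=32: (idle)

context switches = 24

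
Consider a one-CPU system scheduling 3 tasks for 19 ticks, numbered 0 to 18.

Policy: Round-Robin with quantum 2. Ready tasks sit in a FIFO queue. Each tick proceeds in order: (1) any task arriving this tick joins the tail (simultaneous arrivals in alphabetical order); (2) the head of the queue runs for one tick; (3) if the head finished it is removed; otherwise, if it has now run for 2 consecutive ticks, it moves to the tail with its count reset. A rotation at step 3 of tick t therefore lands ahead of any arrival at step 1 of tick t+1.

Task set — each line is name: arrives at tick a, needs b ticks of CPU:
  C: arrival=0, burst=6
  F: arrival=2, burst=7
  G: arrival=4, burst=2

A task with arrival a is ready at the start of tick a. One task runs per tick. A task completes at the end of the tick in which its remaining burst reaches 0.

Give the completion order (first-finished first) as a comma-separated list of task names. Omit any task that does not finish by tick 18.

completion order = C, G, F

t=0: queue=[C] q_used=0 → run C
t=1: queue=[C] q_used=1 → run C
t=2: queue=[C,F] q_used=0 → run C
t=3: queue=[C,F] q_used=1 → run C
t=4: queue=[F,C,G] q_used=0 → run F
t=5: queue=[F,C,G] q_used=1 → run F
t=6: queue=[C,G,F] q_used=0 → run C
t=7: queue=[C,G,F] q_used=1 → run C
t=8: queue=[G,F] q_used=0 → run G
t=9: queue=[G,F] q_used=1 → run G
t=10: queue=[F] q_used=0 → run F
t=11: queue=[F] q_used=1 → run F
t=12: queue=[F] q_used=0 → run F
t=13: queue=[F] q_used=1 → run F
t=14: queue=[F] q_used=0 → run F
t=15: (idle)
t=16: (idle)
t=17: (idle)
t=18: (idle)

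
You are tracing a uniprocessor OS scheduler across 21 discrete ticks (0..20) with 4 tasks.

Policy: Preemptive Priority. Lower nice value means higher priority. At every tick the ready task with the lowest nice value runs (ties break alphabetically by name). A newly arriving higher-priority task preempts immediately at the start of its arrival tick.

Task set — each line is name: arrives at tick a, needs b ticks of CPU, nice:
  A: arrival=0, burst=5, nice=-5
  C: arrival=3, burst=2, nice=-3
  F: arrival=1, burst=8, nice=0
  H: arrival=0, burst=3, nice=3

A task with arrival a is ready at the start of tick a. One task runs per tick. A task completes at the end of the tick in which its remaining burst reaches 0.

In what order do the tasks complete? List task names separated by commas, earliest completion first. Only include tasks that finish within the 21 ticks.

t=0: ready={A,H} → run A
t=1: ready={A,F,H} → run A
t=2: ready={A,F,H} → run A
t=3: ready={A,C,F,H} → run A
t=4: ready={A,C,F,H} → run A
t=5: ready={C,F,H} → run C
t=6: ready={C,F,H} → run C
t=7: ready={F,H} → run F
t=8: ready={F,H} → run F
t=9: ready={F,H} → run F
t=10: ready={F,H} → run F
t=11: ready={F,H} → run F
t=12: ready={F,H} → run F
t=13: ready={F,H} → run F
t=14: ready={F,H} → run F
t=15: ready={H} → run H
t=16: ready={H} → run H
t=17: ready={H} → run H
t=18: (idle)
t=19: (idle)
t=20: (idle)

completion order = A, C, F, H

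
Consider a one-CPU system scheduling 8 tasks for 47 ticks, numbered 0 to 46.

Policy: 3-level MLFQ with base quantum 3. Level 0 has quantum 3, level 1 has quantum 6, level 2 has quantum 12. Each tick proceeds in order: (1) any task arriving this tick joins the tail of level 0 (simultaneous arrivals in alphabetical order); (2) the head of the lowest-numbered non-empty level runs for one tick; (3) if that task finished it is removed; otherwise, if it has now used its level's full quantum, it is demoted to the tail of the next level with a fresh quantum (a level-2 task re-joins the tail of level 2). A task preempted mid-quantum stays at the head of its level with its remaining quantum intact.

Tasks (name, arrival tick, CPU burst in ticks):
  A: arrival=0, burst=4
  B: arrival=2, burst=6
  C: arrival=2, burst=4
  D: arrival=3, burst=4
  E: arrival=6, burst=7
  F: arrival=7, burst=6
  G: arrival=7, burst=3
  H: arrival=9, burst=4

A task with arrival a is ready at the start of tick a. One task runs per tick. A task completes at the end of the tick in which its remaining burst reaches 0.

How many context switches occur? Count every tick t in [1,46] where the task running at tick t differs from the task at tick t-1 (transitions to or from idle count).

context switches = 15

t=0: L0/L1/L2 = A/-/- → run A
t=1: L0/L1/L2 = A/-/- → run A
t=2: L0/L1/L2 = ABC/-/- → run A
t=3: L0/L1/L2 = BCD/A/- → run B
t=4: L0/L1/L2 = BCD/A/- → run B
t=5: L0/L1/L2 = BCD/A/- → run B
t=6: L0/L1/L2 = CDE/AB/- → run C
t=7: L0/L1/L2 = CDEFG/AB/- → run C
t=8: L0/L1/L2 = CDEFG/AB/- → run C
t=9: L0/L1/L2 = DEFGH/ABC/- → run D
t=10: L0/L1/L2 = DEFGH/ABC/- → run D
t=11: L0/L1/L2 = DEFGH/ABC/- → run D
t=12: L0/L1/L2 = EFGH/ABCD/- → run E
t=13: L0/L1/L2 = EFGH/ABCD/- → run E
t=14: L0/L1/L2 = EFGH/ABCD/- → run E
t=15: L0/L1/L2 = FGH/ABCDE/- → run F
t=16: L0/L1/L2 = FGH/ABCDE/- → run F
t=17: L0/L1/L2 = FGH/ABCDE/- → run F
t=18: L0/L1/L2 = GH/ABCDEF/- → run G
t=19: L0/L1/L2 = GH/ABCDEF/- → run G
t=20: L0/L1/L2 = GH/ABCDEF/- → run G
t=21: L0/L1/L2 = H/ABCDEF/- → run H
t=22: L0/L1/L2 = H/ABCDEF/- → run H
t=23: L0/L1/L2 = H/ABCDEF/- → run H
t=24: L0/L1/L2 = -/ABCDEFH/- → run A
t=25: L0/L1/L2 = -/BCDEFH/- → run B
t=26: L0/L1/L2 = -/BCDEFH/- → run B
t=27: L0/L1/L2 = -/BCDEFH/- → run B
t=28: L0/L1/L2 = -/CDEFH/- → run C
t=29: L0/L1/L2 = -/DEFH/- → run D
t=30: L0/L1/L2 = -/EFH/- → run E
t=31: L0/L1/L2 = -/EFH/- → run E
t=32: L0/L1/L2 = -/EFH/- → run E
t=33: L0/L1/L2 = -/EFH/- → run E
t=34: L0/L1/L2 = -/FH/- → run F
t=35: L0/L1/L2 = -/FH/- → run F
t=36: L0/L1/L2 = -/FH/- → run F
t=37: L0/L1/L2 = -/H/- → run H
t=38: (idle)
t=39: (idle)
t=40: (idle)
t=41: (idle)
t=42: (idle)
t=43: (idle)
t=44: (idle)
t=45: (idle)
t=46: (idle)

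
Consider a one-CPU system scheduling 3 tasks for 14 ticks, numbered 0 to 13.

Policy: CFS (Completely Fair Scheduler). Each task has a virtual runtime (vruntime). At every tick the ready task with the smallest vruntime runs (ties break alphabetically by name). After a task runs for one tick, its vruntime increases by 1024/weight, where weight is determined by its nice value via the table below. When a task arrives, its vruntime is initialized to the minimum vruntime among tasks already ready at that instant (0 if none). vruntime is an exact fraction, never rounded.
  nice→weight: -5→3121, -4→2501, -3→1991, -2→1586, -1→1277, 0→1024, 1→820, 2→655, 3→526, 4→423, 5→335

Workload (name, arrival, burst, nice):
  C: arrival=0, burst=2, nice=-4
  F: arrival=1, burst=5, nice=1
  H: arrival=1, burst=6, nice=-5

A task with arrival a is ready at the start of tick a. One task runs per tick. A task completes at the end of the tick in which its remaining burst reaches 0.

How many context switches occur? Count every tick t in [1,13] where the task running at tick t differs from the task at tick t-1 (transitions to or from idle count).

t=0: vr[C=0] → run C
t=1: vr[C=1024/2501 F=1024/2501 H=1024/2501] → run C
t=2: vr[F=1024/2501 H=1024/2501] → run F
t=3: vr[F=20736/12505 H=1024/2501] → run H
t=4: vr[F=20736/12505 H=5756928/7805621] → run H
t=5: vr[F=20736/12505 H=8317952/7805621] → run H
t=6: vr[F=20736/12505 H=10878976/7805621] → run H
t=7: vr[F=20736/12505 H=13440000/7805621] → run F
t=8: vr[F=36352/12505 H=13440000/7805621] → run H
t=9: vr[F=36352/12505 H=16001024/7805621] → run H
t=10: vr[F=36352/12505] → run F
t=11: vr[F=51968/12505] → run F
t=12: vr[F=67584/12505] → run F
t=13: (idle)

context switches = 6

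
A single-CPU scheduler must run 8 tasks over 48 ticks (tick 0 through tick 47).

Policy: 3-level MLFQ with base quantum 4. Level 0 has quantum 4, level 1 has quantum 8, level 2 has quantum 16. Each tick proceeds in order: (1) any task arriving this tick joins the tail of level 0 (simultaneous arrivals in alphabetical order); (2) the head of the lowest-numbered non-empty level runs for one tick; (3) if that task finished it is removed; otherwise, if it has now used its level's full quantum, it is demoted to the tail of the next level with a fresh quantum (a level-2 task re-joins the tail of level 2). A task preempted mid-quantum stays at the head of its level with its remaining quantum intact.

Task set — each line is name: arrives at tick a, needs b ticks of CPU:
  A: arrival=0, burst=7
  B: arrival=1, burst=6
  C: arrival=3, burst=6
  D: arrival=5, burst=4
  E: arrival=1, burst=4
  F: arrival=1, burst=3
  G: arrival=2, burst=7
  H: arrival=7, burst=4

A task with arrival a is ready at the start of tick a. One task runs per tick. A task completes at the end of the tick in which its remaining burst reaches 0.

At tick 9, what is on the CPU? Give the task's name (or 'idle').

t=0: L0/L1/L2 = A/-/- → run A
t=1: L0/L1/L2 = ABEF/-/- → run A
t=2: L0/L1/L2 = ABEFG/-/- → run A
t=3: L0/L1/L2 = ABEFGC/-/- → run A
t=4: L0/L1/L2 = BEFGC/A/- → run B
t=5: L0/L1/L2 = BEFGCD/A/- → run B
t=6: L0/L1/L2 = BEFGCD/A/- → run B
t=7: L0/L1/L2 = BEFGCDH/A/- → run B
t=8: L0/L1/L2 = EFGCDH/AB/- → run E
t=9: L0/L1/L2 = EFGCDH/AB/- → run E
t=10: L0/L1/L2 = EFGCDH/AB/- → run E
t=11: L0/L1/L2 = EFGCDH/AB/- → run E
t=12: L0/L1/L2 = FGCDH/AB/- → run F
t=13: L0/L1/L2 = FGCDH/AB/- → run F
t=14: L0/L1/L2 = FGCDH/AB/- → run F
t=15: L0/L1/L2 = GCDH/AB/- → run G
t=16: L0/L1/L2 = GCDH/AB/- → run G
t=17: L0/L1/L2 = GCDH/AB/- → run G
t=18: L0/L1/L2 = GCDH/AB/- → run G
t=19: L0/L1/L2 = CDH/ABG/- → run C
t=20: L0/L1/L2 = CDH/ABG/- → run C
t=21: L0/L1/L2 = CDH/ABG/- → run C
t=22: L0/L1/L2 = CDH/ABG/- → run C
t=23: L0/L1/L2 = DH/ABGC/- → run D
t=24: L0/L1/L2 = DH/ABGC/- → run D
t=25: L0/L1/L2 = DH/ABGC/- → run D
t=26: L0/L1/L2 = DH/ABGC/- → run D
t=27: L0/L1/L2 = H/ABGC/- → run H
t=28: L0/L1/L2 = H/ABGC/- → run H
t=29: L0/L1/L2 = H/ABGC/- → run H
t=30: L0/L1/L2 = H/ABGC/- → run H
t=31: L0/L1/L2 = -/ABGC/- → run A
t=32: L0/L1/L2 = -/ABGC/- → run A
t=33: L0/L1/L2 = -/ABGC/- → run A
t=34: L0/L1/L2 = -/BGC/- → run B
t=35: L0/L1/L2 = -/BGC/- → run B
t=36: L0/L1/L2 = -/GC/- → run G
t=37: L0/L1/L2 = -/GC/- → run G
t=38: L0/L1/L2 = -/GC/- → run G
t=39: L0/L1/L2 = -/C/- → run C
t=40: L0/L1/L2 = -/C/- → run C
t=41: (idle)
t=42: (idle)
t=43: (idle)
t=44: (idle)
t=45: (idle)
t=46: (idle)
t=47: (idle)

running at tick 9 = E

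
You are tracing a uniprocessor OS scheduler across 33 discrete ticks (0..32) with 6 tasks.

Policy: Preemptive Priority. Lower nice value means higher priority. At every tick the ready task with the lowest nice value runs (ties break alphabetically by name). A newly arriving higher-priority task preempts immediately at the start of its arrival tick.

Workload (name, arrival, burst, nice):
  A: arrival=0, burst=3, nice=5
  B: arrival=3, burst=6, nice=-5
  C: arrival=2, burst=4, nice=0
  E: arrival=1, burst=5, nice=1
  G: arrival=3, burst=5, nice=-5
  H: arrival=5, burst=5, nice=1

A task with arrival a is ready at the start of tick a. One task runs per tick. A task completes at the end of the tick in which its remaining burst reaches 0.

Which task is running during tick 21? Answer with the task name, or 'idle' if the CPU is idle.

running at tick 21 = H

t=0: ready={A} → run A
t=1: ready={A,E} → run E
t=2: ready={A,C,E} → run C
t=3: ready={A,B,C,E,G} → run B
t=4: ready={A,B,C,E,G} → run B
t=5: ready={A,B,C,E,G,H} → run B
t=6: ready={A,B,C,E,G,H} → run B
t=7: ready={A,B,C,E,G,H} → run B
t=8: ready={A,B,C,E,G,H} → run B
t=9: ready={A,C,E,G,H} → run G
t=10: ready={A,C,E,G,H} → run G
t=11: ready={A,C,E,G,H} → run G
t=12: ready={A,C,E,G,H} → run G
t=13: ready={A,C,E,G,H} → run G
t=14: ready={A,C,E,H} → run C
t=15: ready={A,C,E,H} → run C
t=16: ready={A,C,E,H} → run C
t=17: ready={A,E,H} → run E
t=18: ready={A,E,H} → run E
t=19: ready={A,E,H} → run E
t=20: ready={A,E,H} → run E
t=21: ready={A,H} → run H
t=22: ready={A,H} → run H
t=23: ready={A,H} → run H
t=24: ready={A,H} → run H
t=25: ready={A,H} → run H
t=26: ready={A} → run A
t=27: ready={A} → run A
t=28: (idle)
t=29: (idle)
t=30: (idle)
t=31: (idle)
t=32: (idle)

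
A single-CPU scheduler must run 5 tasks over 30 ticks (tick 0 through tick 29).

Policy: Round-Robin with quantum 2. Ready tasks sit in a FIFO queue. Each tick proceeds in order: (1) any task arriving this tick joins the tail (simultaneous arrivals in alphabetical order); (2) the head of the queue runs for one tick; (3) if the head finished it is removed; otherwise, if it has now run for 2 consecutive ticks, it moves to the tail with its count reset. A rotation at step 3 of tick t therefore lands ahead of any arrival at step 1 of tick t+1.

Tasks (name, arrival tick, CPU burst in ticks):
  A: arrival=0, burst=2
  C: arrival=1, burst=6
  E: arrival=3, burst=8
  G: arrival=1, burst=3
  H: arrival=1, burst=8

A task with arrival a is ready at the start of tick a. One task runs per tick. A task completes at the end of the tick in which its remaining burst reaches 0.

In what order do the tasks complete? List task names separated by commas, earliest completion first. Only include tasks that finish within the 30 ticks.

completion order = A, G, C, H, E

t=0: queue=[A] q_used=0 → run A
t=1: queue=[A,C,G,H] q_used=1 → run A
t=2: queue=[C,G,H] q_used=0 → run C
t=3: queue=[C,G,H,E] q_used=1 → run C
t=4: queue=[G,H,E,C] q_used=0 → run G
t=5: queue=[G,H,E,C] q_used=1 → run G
t=6: queue=[H,E,C,G] q_used=0 → run H
t=7: queue=[H,E,C,G] q_used=1 → run H
t=8: queue=[E,C,G,H] q_used=0 → run E
t=9: queue=[E,C,G,H] q_used=1 → run E
t=10: queue=[C,G,H,E] q_used=0 → run C
t=11: queue=[C,G,H,E] q_used=1 → run C
t=12: queue=[G,H,E,C] q_used=0 → run G
t=13: queue=[H,E,C] q_used=0 → run H
t=14: queue=[H,E,C] q_used=1 → run H
t=15: queue=[E,C,H] q_used=0 → run E
t=16: queue=[E,C,H] q_used=1 → run E
t=17: queue=[C,H,E] q_used=0 → run C
t=18: queue=[C,H,E] q_used=1 → run C
t=19: queue=[H,E] q_used=0 → run H
t=20: queue=[H,E] q_used=1 → run H
t=21: queue=[E,H] q_used=0 → run E
t=22: queue=[E,H] q_used=1 → run E
t=23: queue=[H,E] q_used=0 → run H
t=24: queue=[H,E] q_used=1 → run H
t=25: queue=[E] q_used=0 → run E
t=26: queue=[E] q_used=1 → run E
t=27: (idle)
t=28: (idle)
t=29: (idle)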